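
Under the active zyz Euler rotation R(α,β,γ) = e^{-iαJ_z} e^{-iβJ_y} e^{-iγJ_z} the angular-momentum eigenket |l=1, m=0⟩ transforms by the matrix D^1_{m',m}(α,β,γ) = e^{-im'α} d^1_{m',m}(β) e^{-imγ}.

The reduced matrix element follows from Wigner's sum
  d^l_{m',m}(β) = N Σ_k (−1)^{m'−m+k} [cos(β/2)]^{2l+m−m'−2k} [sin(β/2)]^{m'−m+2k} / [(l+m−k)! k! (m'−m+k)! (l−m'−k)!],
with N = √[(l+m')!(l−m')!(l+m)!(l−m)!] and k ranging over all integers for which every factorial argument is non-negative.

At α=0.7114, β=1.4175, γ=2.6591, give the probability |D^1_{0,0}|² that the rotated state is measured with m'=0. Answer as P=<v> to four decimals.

D^1_{0,0}(0.7114,1.4175,2.6591) = e^{-i·0·0.7114}·d^1_{0,0}(1.4175)·e^{-i·0·2.6591}. Compute d first:
c=cos(1.4175/2)=0.759176, s=sin(1.4175/2)=0.650885; N=√[1·1·1·1]=1.000000
The bounds max(0,m−m')=0 and min(l+m,l−m')=1 give 2 terms
  k=0: (−1)^0·1.0000/(1)·0.7592^2·0.6509^0 = +0.576348
  k=1: (−1)^1·1.0000/(1)·0.7592^0·0.6509^2 = -0.423652
d^1_{0,0}(1.4175) = +0.576348 -0.423652 = +0.152697
|D^1_{0,0}|² = |d^1_{0,0}(β)|² = (+0.152697)² = 0.023316 (the z-rotation phases have unit modulus)

P=0.0233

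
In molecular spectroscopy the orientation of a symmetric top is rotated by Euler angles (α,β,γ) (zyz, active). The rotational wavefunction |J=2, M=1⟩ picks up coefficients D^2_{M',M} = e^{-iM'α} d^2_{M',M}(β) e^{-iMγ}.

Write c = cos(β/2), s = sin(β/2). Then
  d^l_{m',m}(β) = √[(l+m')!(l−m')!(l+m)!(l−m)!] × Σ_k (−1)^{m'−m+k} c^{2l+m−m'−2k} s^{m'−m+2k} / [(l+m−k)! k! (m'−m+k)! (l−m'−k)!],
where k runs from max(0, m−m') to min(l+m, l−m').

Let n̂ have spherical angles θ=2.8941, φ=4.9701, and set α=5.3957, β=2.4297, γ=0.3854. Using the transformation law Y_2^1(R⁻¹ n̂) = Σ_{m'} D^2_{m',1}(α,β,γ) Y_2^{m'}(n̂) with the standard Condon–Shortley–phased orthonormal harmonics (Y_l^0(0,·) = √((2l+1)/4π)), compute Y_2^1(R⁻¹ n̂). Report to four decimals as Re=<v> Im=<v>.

Re=-0.2667 Im=0.1824

Need the full column D^2_{m',1} for m'=−2..2 at α=5.3957, β=2.4297, γ=0.3854.
cos(β/2)=0.348478, sin(β/2)=0.937317
d^2_{-2,1}: single k=3 term ⇒ +0.573937;  D = -0.319113-0.477044i
d^2_{-1,1}: k∈[2..3] ⇒ +0.320069 -0.771874 = -0.451804;  D = -0.132615+0.431903i
d^2_{0,1}: k∈[1..2] ⇒ +0.097160 -0.702927 = -0.605767;  D = -0.561333+0.227726i
d^2_{1,1}: k∈[0..1] ⇒ +0.014747 -0.320069 = -0.305322;  D = -0.267640-0.146938i
d^2_{2,1}: single k=0 term ⇒ -0.079331;  D = -0.014298-0.078031i
Y_2^{m'}(θ=2.8941,φ=4.9701) and Σ D·Y over m':
  (-0.3191-0.4770i)·(-0.0202+0.0114i)  (-0.1326+0.4319i)·(-0.0468-0.1774i)  (-0.5613+0.2277i)·(+0.5740+0.0000i)  (-0.2676-0.1469i)·(+0.0468-0.1774i)  (-0.0143-0.0780i)·(-0.0202-0.0114i)
Y_2^1(R⁻¹ n̂) = -0.266675+0.182375i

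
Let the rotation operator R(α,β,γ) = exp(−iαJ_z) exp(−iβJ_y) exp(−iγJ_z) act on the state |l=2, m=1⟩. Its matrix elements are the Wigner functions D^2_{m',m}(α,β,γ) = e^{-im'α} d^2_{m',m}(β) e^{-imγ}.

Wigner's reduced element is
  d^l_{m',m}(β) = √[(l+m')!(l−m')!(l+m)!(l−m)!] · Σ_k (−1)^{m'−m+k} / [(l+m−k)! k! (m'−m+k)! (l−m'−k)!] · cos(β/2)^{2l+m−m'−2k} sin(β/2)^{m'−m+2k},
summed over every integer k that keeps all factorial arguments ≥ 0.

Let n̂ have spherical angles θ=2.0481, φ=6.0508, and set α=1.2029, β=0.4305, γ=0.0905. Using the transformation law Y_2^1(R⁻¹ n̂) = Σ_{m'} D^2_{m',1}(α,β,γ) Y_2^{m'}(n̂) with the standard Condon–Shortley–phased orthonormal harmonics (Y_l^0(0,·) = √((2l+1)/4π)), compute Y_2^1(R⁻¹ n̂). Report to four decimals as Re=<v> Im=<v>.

Need the full column D^2_{m',1} for m'=−2..2 at α=1.2029, β=0.4305, γ=0.0905.
cos(β/2)=0.976923, sin(β/2)=0.213592
d^2_{-2,1}: single k=3 term ⇒ +0.019039;  D = -0.012901+0.014002i
d^2_{-1,1}: k∈[2..3] ⇒ +0.130620 -0.002081 = +0.128539;  D = +0.056880+0.115269i
d^2_{0,1}: k∈[1..2] ⇒ +0.487799 -0.023318 = +0.464481;  D = +0.462580-0.041978i
d^2_{1,1}: k∈[0..1] ⇒ +0.910839 -0.130620 = +0.780218;  D = +0.213665-0.750392i
d^2_{2,1}: single k=0 term ⇒ -0.398286;  D = +0.318200+0.239542i
Y_2^{m'}(θ=2.0481,φ=6.0508) and Σ D·Y over m':
  (-0.0129+0.0140i)·(+0.2724+0.1366i)  (+0.0569+0.1153i)·(-0.3068-0.0726i)  (+0.4626-0.0420i)·(-0.1157+0.0000i)  (+0.2137-0.7504i)·(+0.3068-0.0726i)  (+0.3182+0.2395i)·(+0.2724-0.1366i)
Y_2^1(R⁻¹ n̂) = +0.062440-0.256488i

Re=0.0624 Im=-0.2565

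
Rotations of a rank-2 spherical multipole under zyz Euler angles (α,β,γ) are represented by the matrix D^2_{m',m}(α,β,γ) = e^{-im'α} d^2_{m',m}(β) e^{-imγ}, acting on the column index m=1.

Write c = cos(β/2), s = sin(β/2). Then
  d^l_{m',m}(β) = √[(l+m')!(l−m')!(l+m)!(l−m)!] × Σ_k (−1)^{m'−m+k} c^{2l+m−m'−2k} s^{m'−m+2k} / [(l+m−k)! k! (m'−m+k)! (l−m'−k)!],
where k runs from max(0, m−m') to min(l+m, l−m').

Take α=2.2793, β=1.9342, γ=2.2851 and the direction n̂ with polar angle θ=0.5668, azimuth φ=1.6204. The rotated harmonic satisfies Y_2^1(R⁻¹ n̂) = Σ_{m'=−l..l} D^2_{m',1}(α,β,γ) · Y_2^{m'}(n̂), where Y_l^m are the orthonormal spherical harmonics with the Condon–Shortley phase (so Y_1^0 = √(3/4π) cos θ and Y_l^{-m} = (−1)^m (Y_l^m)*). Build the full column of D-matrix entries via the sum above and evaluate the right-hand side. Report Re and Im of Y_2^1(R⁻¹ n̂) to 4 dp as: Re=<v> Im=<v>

Re=-0.0275 Im=-0.0693

Need the full column D^2_{m',1} for m'=−2..2 at α=2.2793, β=1.9342, γ=2.2851.
cos(β/2)=0.567689, sin(β/2)=0.823243
d^2_{-2,1}: single k=3 term ⇒ +0.633468;  D = -0.409400+0.483398i
d^2_{-1,1}: k∈[2..3] ⇒ +0.655237 -0.459316 = +0.195921;  D = +0.195918-0.001136i
d^2_{0,1}: k∈[1..2] ⇒ +0.368923 -0.775837 = -0.406914;  D = +0.266566+0.307443i
d^2_{1,1}: k∈[0..1] ⇒ +0.103859 -0.655237 = -0.551379;  D = +0.081300-0.545352i
d^2_{2,1}: single k=0 term ⇒ -0.301224;  D = -0.255132+0.160138i
Y_2^{m'}(θ=0.5668,φ=1.6204) and Σ D·Y over m':
  (-0.4094+0.4834i)·(-0.1108+0.0110i)  (+0.1959-0.0011i)·(-0.0174-0.3495i)  (+0.2666+0.3074i)·(+0.3580+0.0000i)  (+0.0813-0.5454i)·(+0.0174-0.3495i)  (-0.2551+0.1601i)·(-0.1108-0.0110i)
Y_2^1(R⁻¹ n̂) = -0.027487-0.069284i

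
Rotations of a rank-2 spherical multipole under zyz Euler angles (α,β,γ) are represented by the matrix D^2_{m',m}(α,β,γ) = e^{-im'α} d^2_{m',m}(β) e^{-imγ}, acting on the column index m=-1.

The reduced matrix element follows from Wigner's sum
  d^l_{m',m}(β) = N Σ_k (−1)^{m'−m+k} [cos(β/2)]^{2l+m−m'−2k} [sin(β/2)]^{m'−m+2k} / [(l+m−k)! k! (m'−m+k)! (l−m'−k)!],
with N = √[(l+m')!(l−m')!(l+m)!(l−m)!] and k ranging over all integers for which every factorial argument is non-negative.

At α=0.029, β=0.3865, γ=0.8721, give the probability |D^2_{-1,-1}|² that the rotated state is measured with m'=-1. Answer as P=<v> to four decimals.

First d^2_{-1,-1}(β=0.3865), then the phase factors e^{-i(-1)α} and e^{-i(-1)γ}:
Half-angle: c=0.981385, s=0.192049. N=√(1·6·1·6)=6.000000
k∈{0,1} keeps every argument non-negative
  k=0: (−1)^0·6.0000/(6)·0.9814^4·0.1920^0 = +0.927594
  k=1: (−1)^1·6.0000/(2)·0.9814^2·0.1920^2 = -0.106568
d^2_{-1,-1}(0.3865) = +0.927594 -0.106568 = +0.821027
|D^2_{-1,-1}|² = |d^2_{-1,-1}(β)|² = (+0.821027)² = 0.674085 (the z-rotation phases have unit modulus)

P=0.6741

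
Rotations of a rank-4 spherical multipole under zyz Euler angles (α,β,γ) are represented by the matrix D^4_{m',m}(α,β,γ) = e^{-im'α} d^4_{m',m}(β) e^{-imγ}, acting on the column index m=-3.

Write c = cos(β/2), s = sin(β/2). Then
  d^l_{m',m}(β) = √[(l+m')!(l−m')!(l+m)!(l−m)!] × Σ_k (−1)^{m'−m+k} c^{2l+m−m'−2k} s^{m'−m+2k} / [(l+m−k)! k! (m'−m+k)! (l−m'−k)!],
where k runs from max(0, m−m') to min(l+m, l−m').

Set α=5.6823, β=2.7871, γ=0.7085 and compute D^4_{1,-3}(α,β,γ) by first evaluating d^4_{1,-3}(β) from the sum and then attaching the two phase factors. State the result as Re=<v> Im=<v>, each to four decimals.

Re=0.1944 Im=-0.0857

First d^4_{1,-3}(β=2.7871), then the phase factors e^{-i(1)α} and e^{-i(-3)γ}:
With c≡cos(β/2)=0.176320 and s≡sin(β/2)=0.984333, N=[120·6·1·5040]^{1/2}=1904.940944
k∈{0,1} keeps every argument non-negative
  k=0: (−1)^4·1904.9409/(144)·0.1763^4·0.9843^4 = +0.012003
  k=1: (−1)^5·1904.9409/(240)·0.1763^2·0.9843^6 = -0.224452
d^4_{1,-3}(2.7871) = +0.012003 -0.224452 = -0.212449
Phases: e^{-i·(1)·5.6823}=+0.824835+0.565373i, e^{-i·(-3)·0.7085}=-0.526691+0.850057i ⇒ D=+0.194398-0.085698i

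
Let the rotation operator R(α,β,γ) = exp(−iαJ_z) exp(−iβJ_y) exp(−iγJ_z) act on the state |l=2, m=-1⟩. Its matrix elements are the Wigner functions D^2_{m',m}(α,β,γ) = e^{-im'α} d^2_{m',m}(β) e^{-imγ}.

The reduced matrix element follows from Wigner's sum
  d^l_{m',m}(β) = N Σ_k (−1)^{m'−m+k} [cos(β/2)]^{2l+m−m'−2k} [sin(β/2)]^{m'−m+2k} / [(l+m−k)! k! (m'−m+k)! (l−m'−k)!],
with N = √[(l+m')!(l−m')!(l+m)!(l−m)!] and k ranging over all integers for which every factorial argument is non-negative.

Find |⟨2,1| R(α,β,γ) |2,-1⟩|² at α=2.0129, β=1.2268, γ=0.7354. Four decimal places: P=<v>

P=0.3079

Split into d^2_{1,-1}(β=1.2268) × two z-phases.
With c≡cos(β/2)=0.817696 and s≡sin(β/2)=0.575651, N=[6·1·1·6]^{1/2}=6.000000
k: max(0,(-1)−(1))=0 … min(2+(-1),2−(1))=1
  k=0: (−1)^2·6.0000/(2)·0.8177^2·0.5757^2 = +0.664696
  k=1: (−1)^3·6.0000/(6)·0.8177^0·0.5757^4 = -0.109809
d^2_{1,-1}(1.2268) = +0.664696 -0.109809 = +0.554887
|D^2_{1,-1}|² = |d^2_{1,-1}(β)|² = (+0.554887)² = 0.307900 (the z-rotation phases have unit modulus)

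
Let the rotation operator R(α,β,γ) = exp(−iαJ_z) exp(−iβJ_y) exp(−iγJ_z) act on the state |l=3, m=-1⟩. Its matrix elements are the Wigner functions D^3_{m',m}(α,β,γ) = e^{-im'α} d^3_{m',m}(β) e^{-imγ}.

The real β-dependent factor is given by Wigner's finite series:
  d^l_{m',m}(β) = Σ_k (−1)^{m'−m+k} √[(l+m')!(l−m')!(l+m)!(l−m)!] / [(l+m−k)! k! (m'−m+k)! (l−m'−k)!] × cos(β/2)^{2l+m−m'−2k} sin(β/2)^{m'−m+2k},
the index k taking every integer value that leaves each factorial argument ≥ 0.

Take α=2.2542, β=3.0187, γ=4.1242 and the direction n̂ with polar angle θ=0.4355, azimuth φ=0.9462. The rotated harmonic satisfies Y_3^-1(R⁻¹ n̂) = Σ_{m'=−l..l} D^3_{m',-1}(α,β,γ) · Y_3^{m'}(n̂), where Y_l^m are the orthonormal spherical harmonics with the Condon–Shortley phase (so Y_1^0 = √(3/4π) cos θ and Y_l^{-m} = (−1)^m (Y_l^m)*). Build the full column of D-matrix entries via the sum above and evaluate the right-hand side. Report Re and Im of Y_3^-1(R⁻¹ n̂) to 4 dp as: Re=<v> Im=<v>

Re=0.4362 Im=-0.0408

Need the full column D^3_{m',-1} for m'=−3..3 at α=2.2542, β=3.0187, γ=4.1242.
cos(β/2)=0.061408, sin(β/2)=0.998113
d^3_{-3,-1}: single k=2 term ⇒ +0.000055;  D = -0.000006-0.000055i
d^3_{-2,-1}: k∈[1..2] ⇒ +0.000003 -0.001456 = -0.001453;  D = +0.001021-0.001035i
d^3_{-1,-1}: k∈[0..2] ⇒ +0.000000 -0.000113 +0.022455 = +0.022342;  D = +0.022241+0.002124i
d^3_{0,-1}: k∈[0..2] ⇒ -0.000003 +0.002393 -0.210723 = -0.208333;  D = +0.115595+0.173322i
d^3_{1,-1}: k∈[0..2] ⇒ +0.000085 -0.029940 +0.988730 = +0.958875;  D = -0.282637+0.916273i
d^3_{2,-1}: k∈[0..1] ⇒ -0.001456 +0.192363 = +0.190906;  D = +0.176989-0.071555i
d^3_{3,-1}: single k=0 term ⇒ +0.014495;  D = -0.012698-0.006990i
Y_3^{m'}(θ=0.4355,φ=0.9462) and Σ D·Y over m':
  (-0.0000-0.0001i)·(-0.0299-0.0093i)  (+0.0010-0.0010i)·(-0.0521-0.1565i)  (+0.0222+0.0021i)·(+0.2480-0.3440i)  (+0.1156+0.1733i)·(+0.3756+0.0000i)  (-0.2826+0.9163i)·(-0.2480-0.3440i)  (+0.1770-0.0716i)·(-0.0521+0.1565i)  (-0.0127-0.0070i)·(+0.0299-0.0093i)
Y_3^-1(R⁻¹ n̂) = +0.436231-0.040776i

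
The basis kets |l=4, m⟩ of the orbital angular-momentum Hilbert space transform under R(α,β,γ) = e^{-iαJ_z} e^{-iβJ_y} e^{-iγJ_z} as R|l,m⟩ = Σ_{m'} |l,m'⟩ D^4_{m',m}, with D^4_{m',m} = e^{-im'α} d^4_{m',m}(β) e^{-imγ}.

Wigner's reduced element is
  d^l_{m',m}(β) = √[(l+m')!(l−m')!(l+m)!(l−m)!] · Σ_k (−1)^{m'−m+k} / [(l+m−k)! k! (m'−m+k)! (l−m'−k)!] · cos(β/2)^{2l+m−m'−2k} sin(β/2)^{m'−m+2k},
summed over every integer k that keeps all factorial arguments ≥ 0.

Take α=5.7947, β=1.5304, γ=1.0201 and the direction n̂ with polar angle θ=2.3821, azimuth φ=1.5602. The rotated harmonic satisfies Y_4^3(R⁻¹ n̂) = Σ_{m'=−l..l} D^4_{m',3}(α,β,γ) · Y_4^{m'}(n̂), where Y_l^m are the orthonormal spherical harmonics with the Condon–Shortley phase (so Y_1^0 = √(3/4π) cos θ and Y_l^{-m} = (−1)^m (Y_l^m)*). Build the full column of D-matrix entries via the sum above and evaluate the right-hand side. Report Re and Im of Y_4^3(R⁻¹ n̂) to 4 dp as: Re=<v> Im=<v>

Re=0.2134 Im=-0.2869

Need the full column D^4_{m',3} for m'=−4..4 at α=5.7947, β=1.5304, γ=1.0201.
cos(β/2)=0.721244, sin(β/2)=0.692681
d^4_{-4,3}: single k=7 term ⇒ +0.156085;  D = +0.046402+0.149028i
d^4_{-3,3}: k∈[6..7] ⇒ +0.402219 -0.052999 = +0.349220;  D = -0.064798+0.343156i
d^4_{-2,3}: k∈[5..6] ⇒ +0.671582 -0.206481 = +0.465101;  D = -0.290683+0.363073i
d^4_{-1,3}: k∈[4..5] ⇒ +0.824103 -0.456074 = +0.368029;  D = -0.337937+0.145752i
d^4_{0,3}: k∈[3..4] ⇒ +0.767494 -0.707909 = +0.059585;  D = -0.059388-0.004838i
d^4_{1,3}: k∈[2..3] ⇒ +0.536080 -0.824103 = -0.288022;  D = +0.242521+0.155372i
d^4_{2,3}: k∈[1..2] ⇒ +0.263131 -0.728109 = -0.464977;  D = +0.228019+0.405230i
d^4_{3,3}: k∈[0..1] ⇒ +0.073225 -0.472778 = -0.399554;  D = +0.009607+0.399438i
d^4_{4,3}: single k=0 term ⇒ -0.198908;  D = -0.089095+0.177839i
Y_4^{m'}(θ=2.3821,φ=1.5602) and Σ D·Y over m':
  (+0.0464+0.1490i)·(+0.0994+0.0042i)  (-0.0648+0.3432i)·(+0.0094-0.2962i)  (-0.2907+0.3631i)·(-0.4252-0.0090i)  (-0.3379+0.1458i)·(-0.0017+0.1609i)  (-0.0594-0.0048i)·(-0.3276+0.0000i)  (+0.2425+0.1554i)·(+0.0017+0.1609i)  (+0.2280+0.4052i)·(-0.4252+0.0090i)  (+0.0096+0.3994i)·(-0.0094-0.2962i)  (-0.0891+0.1778i)·(+0.0994-0.0042i)
Y_4^3(R⁻¹ n̂) = +0.213359-0.286852i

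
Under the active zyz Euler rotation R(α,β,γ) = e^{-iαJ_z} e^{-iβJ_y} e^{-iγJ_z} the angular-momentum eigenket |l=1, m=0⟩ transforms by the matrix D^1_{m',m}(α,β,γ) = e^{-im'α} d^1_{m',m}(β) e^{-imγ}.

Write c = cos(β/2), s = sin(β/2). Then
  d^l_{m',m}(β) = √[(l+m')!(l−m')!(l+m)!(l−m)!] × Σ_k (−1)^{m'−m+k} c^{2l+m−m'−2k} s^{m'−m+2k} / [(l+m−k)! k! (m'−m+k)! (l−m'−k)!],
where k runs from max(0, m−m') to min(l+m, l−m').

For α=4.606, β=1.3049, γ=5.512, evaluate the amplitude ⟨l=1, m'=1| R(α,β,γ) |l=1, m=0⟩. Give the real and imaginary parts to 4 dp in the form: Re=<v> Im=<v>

First d^1_{1,0}(β=1.3049), then the phase factors e^{-i(1)α} and e^{-i(0)γ}:
Half-angle: c=0.794599, s=0.607135. N=√(2·1·1·1)=1.414214
Admissible k: 0..0 (factorial args all ≥0)
  k=0: (−1)^1·1.4142/(1)·0.7946^1·0.6071^1 = -0.682257
d^1_{1,0}(1.3049) = -0.682257
Attach z-rotation phases: D = e^{-i(1)(4.606)}·(-0.682257)·e^{-i(0)(5.512)} = +0.072448-0.678400i

Re=0.0724 Im=-0.6784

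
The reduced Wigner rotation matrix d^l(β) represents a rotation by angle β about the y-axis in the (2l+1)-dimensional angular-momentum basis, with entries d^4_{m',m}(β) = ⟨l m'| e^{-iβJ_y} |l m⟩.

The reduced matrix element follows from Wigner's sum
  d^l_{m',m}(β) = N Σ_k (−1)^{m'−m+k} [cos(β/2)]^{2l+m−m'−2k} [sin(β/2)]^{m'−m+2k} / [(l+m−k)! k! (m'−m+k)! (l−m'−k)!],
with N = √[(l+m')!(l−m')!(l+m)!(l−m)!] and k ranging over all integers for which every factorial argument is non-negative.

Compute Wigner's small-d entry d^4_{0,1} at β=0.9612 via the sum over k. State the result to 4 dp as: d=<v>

d=-0.1851

d^4_{0,1}(β=0.9612) via Wigner's sum:
c=cos(0.9612/2)=0.886718, s=sin(0.9612/2)=0.462311; N=√[24·24·120·6]=643.987578
The bounds max(0,m−m')=1 and min(l+m,l−m')=4 give 4 terms
  k=1: (−1)^0·643.9876/(144)·0.8867^7·0.4623^1 = +0.891142
  k=2: (−1)^1·643.9876/(24)·0.8867^5·0.4623^3 = -1.453438
  k=3: (−1)^2·643.9876/(24)·0.8867^3·0.4623^5 = +0.395089
  k=4: (−1)^3·643.9876/(144)·0.8867^1·0.4623^7 = -0.017900
d^4_{0,1}(0.9612) = +0.891142 -1.453438 +0.395089 -0.017900 = -0.185107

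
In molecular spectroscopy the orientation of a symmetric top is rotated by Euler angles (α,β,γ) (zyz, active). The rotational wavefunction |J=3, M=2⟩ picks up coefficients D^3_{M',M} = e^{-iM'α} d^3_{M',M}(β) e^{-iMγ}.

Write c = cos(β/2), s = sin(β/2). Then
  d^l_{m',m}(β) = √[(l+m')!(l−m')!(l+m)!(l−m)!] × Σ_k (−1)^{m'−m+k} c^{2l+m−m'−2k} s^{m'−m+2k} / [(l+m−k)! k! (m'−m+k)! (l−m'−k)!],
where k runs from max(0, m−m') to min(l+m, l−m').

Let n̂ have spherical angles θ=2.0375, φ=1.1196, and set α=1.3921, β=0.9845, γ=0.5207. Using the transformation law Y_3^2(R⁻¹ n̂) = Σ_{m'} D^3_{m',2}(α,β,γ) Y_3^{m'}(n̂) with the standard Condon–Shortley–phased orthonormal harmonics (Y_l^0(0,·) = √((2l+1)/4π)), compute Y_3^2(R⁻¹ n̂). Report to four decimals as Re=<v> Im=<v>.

Re=-0.0080 Im=-0.3733

Need the full column D^3_{m',2} for m'=−3..3 at α=1.3921, β=0.9845, γ=0.5207.
cos(β/2)=0.881272, sin(β/2)=0.472610
d^3_{-3,2}: single k=5 term ⇒ +0.050898;  D = -0.050897+0.000341i
d^3_{-2,2}: k∈[4..5] ⇒ +0.193732 -0.011143 = +0.182588;  D = -0.031251+0.179894i
d^3_{-1,2}: k∈[3..4] ⇒ +0.456949 -0.065709 = +0.391240;  D = +0.367427+0.134413i
d^3_{0,2}: k∈[2..3] ⇒ +0.737914 -0.212223 = +0.525691;  D = +0.265481-0.453730i
d^3_{1,2}: k∈[1..2] ⇒ +0.794423 -0.456949 = +0.337474;  D = -0.256347-0.219488i
d^3_{2,2}: k∈[0..1] ⇒ +0.468445 -0.673620 = -0.205175;  D = +0.159020-0.129651i
d^3_{3,2}: single k=0 term ⇒ -0.615358;  D = -0.297882-0.538453i
Y_3^{m'}(θ=2.0375,φ=1.1196) and Σ D·Y over m':
  (-0.0509+0.0003i)·(-0.2902+0.0640i)  (-0.0313+0.1799i)·(+0.2273+0.2878i)  (+0.3674+0.1344i)·(+0.0015-0.0032i)  (+0.2655-0.4537i)·(+0.3338+0.0000i)  (-0.2563-0.2195i)·(-0.0015-0.0032i)  (+0.1590-0.1297i)·(+0.2273-0.2878i)  (-0.2979-0.5385i)·(+0.2902+0.0640i)
Y_3^2(R⁻¹ n̂) = -0.007968-0.373278i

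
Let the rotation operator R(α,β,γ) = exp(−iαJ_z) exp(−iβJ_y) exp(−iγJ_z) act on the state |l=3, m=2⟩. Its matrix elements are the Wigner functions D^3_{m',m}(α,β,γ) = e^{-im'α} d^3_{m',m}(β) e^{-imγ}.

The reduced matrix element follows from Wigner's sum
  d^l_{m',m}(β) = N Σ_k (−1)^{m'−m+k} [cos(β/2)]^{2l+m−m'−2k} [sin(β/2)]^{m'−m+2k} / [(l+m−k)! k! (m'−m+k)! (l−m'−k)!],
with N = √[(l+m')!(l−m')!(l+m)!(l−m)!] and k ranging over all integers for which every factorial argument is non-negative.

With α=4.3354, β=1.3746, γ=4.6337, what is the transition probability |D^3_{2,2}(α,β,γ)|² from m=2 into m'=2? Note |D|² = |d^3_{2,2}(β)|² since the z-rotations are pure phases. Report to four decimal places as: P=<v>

P=0.2552

D^3_{2,2}(4.3354,1.3746,4.6337) = e^{-i·2·4.3354}·d^3_{2,2}(1.3746)·e^{-i·2·4.6337}. Compute d first:
c=cos(1.3746/2)=0.772962, s=sin(1.3746/2)=0.634453; N=√[120·1·120·1]=120.000000
k∈{0,1} keeps every argument non-negative
  k=0: (−1)^0·120.0000/(120)·0.7730^6·0.6345^0 = +0.213279
  k=1: (−1)^1·120.0000/(24)·0.7730^4·0.6345^2 = -0.718456
d^3_{2,2}(1.3746) = +0.213279 -0.718456 = -0.505177
|D^3_{2,2}|² = |d^3_{2,2}(β)|² = (-0.505177)² = 0.255204 (the z-rotation phases have unit modulus)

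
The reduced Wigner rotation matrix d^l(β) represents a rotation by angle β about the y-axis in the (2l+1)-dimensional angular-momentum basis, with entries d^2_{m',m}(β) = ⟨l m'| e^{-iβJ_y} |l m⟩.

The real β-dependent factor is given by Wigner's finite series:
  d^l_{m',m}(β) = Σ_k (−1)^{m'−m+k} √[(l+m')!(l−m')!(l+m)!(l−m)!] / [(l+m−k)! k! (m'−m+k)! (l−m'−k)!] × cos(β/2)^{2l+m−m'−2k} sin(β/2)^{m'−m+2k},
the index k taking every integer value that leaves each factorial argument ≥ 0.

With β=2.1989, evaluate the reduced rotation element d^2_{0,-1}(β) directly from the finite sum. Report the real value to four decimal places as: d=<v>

d=0.5823

d^2_{0,-1}(β=2.1989) via Wigner's sum:
Half-angle: c=0.454086, s=0.890958. N=√(2·2·1·6)=4.898979
Admissible k: 0..1 (factorial args all ≥0)
  k=0: (−1)^1·4.8990/(2)·0.4541^3·0.8910^1 = -0.204337
  k=1: (−1)^2·4.8990/(2)·0.4541^1·0.8910^3 = +0.786657
d^2_{0,-1}(2.1989) = -0.204337 +0.786657 = +0.582319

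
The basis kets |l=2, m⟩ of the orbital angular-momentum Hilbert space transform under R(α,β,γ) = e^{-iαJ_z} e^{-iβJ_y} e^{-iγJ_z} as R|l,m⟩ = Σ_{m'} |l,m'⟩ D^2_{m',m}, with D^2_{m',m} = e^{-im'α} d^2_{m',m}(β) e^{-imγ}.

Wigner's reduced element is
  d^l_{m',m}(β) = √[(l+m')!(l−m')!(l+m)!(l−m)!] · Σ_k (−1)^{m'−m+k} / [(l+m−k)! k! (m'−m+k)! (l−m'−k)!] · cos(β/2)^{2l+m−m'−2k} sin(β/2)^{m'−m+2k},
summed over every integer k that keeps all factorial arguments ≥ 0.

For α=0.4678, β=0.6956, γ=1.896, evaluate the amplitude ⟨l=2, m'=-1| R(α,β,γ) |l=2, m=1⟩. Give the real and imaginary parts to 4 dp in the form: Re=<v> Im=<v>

D^2_{-1,1}(0.4678,0.6956,1.896) = e^{-i·-1·0.4678}·d^2_{-1,1}(0.6956)·e^{-i·1·1.896}. Compute d first:
c=cos(0.6956/2)=0.940125, s=sin(0.6956/2)=0.340830; N=√[1·6·6·1]=6.000000
Admissible k: 2..3 (factorial args all ≥0)
  k=2: (−1)^0·6.0000/(2)·0.9401^2·0.3408^2 = +0.308013
  k=3: (−1)^1·6.0000/(6)·0.9401^0·0.3408^4 = -0.013494
d^2_{-1,1}(0.6956) = +0.308013 -0.013494 = +0.294518
Phases: e^{-i·(-1)·0.4678}=+0.892562+0.450924i, e^{-i·(1)·1.896}=-0.319502-0.947586i ⇒ D=+0.041855-0.291529i

Re=0.0419 Im=-0.2915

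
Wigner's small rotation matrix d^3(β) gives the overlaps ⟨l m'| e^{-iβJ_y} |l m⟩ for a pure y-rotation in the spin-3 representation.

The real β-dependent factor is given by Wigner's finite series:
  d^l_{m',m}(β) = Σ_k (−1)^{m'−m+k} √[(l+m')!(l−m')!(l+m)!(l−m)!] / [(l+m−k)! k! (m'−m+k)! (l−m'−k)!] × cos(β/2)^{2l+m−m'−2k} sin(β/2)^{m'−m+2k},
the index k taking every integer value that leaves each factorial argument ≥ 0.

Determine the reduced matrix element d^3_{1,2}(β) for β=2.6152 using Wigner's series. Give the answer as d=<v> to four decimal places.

d=-0.0966

d^3_{1,2}(β=2.6152) via Wigner's sum:
c=cos(2.6152/2)=0.260168, s=sin(2.6152/2)=0.965563; N=√[24·2·120·1]=75.894664
The bounds max(0,m−m')=1 and min(l+m,l−m')=2 give 2 terms
  k=1: (−1)^0·75.8947/(24)·0.2602^5·0.9656^1 = +0.003640
  k=2: (−1)^1·75.8947/(12)·0.2602^3·0.9656^3 = -0.100262
d^3_{1,2}(2.6152) = +0.003640 -0.100262 = -0.096622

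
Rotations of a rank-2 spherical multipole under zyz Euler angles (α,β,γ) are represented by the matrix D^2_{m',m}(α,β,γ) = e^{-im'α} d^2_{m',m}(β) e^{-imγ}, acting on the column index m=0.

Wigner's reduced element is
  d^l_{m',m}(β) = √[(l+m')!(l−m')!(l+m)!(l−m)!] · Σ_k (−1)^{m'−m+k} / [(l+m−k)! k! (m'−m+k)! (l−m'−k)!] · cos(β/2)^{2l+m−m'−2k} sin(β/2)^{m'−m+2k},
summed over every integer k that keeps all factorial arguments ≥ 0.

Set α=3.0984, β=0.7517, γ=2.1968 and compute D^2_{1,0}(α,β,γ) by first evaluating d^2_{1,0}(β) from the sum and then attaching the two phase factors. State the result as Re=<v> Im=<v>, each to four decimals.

First d^2_{1,0}(β=0.7517), then the phase factors e^{-i(1)α} and e^{-i(0)γ}:
c=cos(0.7517/2)=0.930196, s=sin(0.7517/2)=0.367063; N=√[6·1·2·2]=4.898979
k: max(0,(0)−(1))=0 … min(2+(0),2−(1))=1
  k=0: (−1)^1·4.8990/(2)·0.9302^3·0.3671^1 = -0.723669
  k=1: (−1)^2·4.8990/(2)·0.9302^1·0.3671^3 = +0.112687
d^2_{1,0}(0.7517) = -0.723669 +0.112687 = -0.610982
Attach z-rotation phases: D = e^{-i(1)(3.0984)}·(-0.610982)·e^{-i(0)(2.1968)} = +0.610412+0.026382i

Re=0.6104 Im=0.0264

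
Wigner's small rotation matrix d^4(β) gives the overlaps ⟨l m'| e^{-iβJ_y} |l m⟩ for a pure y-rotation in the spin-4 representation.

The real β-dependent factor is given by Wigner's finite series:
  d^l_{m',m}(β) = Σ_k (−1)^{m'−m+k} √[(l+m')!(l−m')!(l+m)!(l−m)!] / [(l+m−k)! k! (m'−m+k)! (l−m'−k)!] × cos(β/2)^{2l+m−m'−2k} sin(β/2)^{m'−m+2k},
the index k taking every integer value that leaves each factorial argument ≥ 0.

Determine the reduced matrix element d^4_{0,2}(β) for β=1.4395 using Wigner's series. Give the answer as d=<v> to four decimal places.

d^4_{0,2}(β=1.4395) via Wigner's sum:
Half-angle: c=0.751971, s=0.659197. N=√(24·24·720·2)=910.735966
Admissible k: 2..4 (factorial args all ≥0)
  k=2: (−1)^0·910.7360/(96)·0.7520^6·0.6592^2 = +0.745343
  k=3: (−1)^1·910.7360/(36)·0.7520^4·0.6592^4 = -1.527402
  k=4: (−1)^2·910.7360/(96)·0.7520^2·0.6592^6 = +0.440163
d^4_{0,2}(1.4395) = +0.745343 -1.527402 +0.440163 = -0.341896

d=-0.3419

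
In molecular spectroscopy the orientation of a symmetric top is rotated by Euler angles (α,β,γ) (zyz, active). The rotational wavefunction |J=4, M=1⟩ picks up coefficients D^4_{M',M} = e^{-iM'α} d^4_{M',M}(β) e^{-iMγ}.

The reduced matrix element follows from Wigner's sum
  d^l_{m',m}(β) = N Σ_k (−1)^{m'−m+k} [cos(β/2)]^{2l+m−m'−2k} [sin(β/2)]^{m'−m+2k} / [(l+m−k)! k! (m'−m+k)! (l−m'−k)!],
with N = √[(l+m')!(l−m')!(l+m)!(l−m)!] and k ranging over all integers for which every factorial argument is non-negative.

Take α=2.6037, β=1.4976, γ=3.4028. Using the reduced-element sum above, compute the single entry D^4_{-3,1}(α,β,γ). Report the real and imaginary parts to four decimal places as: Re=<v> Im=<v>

D^4_{-3,1}(2.6037,1.4976,3.4028) = e^{-i·-3·2.6037}·d^4_{-3,1}(1.4976)·e^{-i·1·3.4028}. Compute d first:
c=cos(1.4976/2)=0.732506, s=sin(1.4976/2)=0.680760; N=√[1·5040·120·6]=1904.940944
k: max(0,(1)−(-3))=4 … min(4+(1),4−(-3))=5
  k=4: (−1)^0·1904.9409/(144)·0.7325^4·0.6808^4 = +0.817977
  k=5: (−1)^1·1904.9409/(240)·0.7325^2·0.6808^6 = -0.423895
d^4_{-3,1}(1.4976) = +0.817977 -0.423895 = +0.394082
Phases: e^{-i·(-3)·2.6037}=+0.042868+0.999081i, e^{-i·(1)·3.4028}=-0.966079+0.258247i ⇒ D=-0.117998-0.376002i

Re=-0.1180 Im=-0.3760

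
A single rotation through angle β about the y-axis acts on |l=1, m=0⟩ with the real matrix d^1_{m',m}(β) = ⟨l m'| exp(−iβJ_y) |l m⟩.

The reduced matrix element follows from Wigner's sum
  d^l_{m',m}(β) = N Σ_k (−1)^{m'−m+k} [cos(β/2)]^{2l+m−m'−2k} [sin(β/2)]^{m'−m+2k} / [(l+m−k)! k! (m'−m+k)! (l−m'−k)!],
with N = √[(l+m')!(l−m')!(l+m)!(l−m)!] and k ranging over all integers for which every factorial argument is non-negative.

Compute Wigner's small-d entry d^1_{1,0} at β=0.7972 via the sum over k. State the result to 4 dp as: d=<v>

d=-0.5059

d^1_{1,0}(β=0.7972) via Wigner's sum:
Half-angle: c=0.921605, s=0.388128. N=√(2·1·1·1)=1.414214
The bounds max(0,m−m')=0 and min(l+m,l−m')=0 give 1 term
  k=0: (−1)^1·1.4142/(1)·0.9216^1·0.3881^1 = -0.505866
d^1_{1,0}(0.7972) = -0.505866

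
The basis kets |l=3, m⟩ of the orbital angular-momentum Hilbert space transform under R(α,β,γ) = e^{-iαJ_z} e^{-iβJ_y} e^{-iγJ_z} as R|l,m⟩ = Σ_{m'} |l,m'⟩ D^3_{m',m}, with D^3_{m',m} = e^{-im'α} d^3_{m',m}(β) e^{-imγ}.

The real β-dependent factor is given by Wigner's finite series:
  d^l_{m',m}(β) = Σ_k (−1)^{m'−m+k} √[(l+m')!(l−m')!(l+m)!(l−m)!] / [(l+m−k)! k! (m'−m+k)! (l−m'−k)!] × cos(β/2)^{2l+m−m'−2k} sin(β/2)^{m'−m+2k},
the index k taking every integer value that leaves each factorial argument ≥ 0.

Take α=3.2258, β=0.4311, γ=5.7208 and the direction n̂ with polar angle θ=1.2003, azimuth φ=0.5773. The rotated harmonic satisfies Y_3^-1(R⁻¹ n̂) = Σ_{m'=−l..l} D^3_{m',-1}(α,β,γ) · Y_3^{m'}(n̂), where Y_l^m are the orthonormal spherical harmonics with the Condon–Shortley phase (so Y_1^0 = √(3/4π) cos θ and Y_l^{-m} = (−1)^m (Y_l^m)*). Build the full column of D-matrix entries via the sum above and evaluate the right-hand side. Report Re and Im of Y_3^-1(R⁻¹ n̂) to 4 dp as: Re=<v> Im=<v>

Need the full column D^3_{m',-1} for m'=−3..3 at α=3.2258, β=0.4311, γ=5.7208.
cos(β/2)=0.976859, sin(β/2)=0.213885
d^3_{-3,-1}: single k=2 term ⇒ +0.161336;  D = -0.153658+0.049181i
d^3_{-2,-1}: k∈[1..2] ⇒ +0.601643 -0.057685 = +0.543958;  D = +0.502286-0.208803i
d^3_{-1,-1}: k∈[0..2] ⇒ +0.868943 -0.333255 +0.011982 = +0.547669;  D = -0.486240+0.252017i
d^3_{0,-1}: k∈[0..2] ⇒ -0.659067 +0.094787 -0.001515 = -0.565795;  D = -0.478655+0.301685i
d^3_{1,-1}: k∈[0..2] ⇒ +0.249941 -0.015976 +0.000096 = +0.234061;  D = -0.186814+0.141015i
d^3_{2,-1}: k∈[0..1] ⇒ -0.057685 +0.001383 = -0.056303;  D = -0.041925+0.037580i
d^3_{3,-1}: single k=0 term ⇒ +0.007734;  D = -0.005305+0.005629i
Y_3^{m'}(θ=1.2003,φ=0.5773) and Σ D·Y over m':
  (-0.1537+0.0492i)·(-0.0542-0.3336i)  (+0.5023-0.2088i)·(+0.1300-0.2941i)  (-0.4862+0.2520i)·(-0.0870+0.0566i)  (-0.4787+0.3017i)·(-0.3168+0.0000i)  (-0.1868+0.1410i)·(+0.0870+0.0566i)  (-0.0419+0.0376i)·(+0.1300+0.2941i)  (-0.0053+0.0056i)·(+0.0542-0.3336i)
Y_3^-1(R⁻¹ n̂) = +0.169118-0.274981i

Re=0.1691 Im=-0.2750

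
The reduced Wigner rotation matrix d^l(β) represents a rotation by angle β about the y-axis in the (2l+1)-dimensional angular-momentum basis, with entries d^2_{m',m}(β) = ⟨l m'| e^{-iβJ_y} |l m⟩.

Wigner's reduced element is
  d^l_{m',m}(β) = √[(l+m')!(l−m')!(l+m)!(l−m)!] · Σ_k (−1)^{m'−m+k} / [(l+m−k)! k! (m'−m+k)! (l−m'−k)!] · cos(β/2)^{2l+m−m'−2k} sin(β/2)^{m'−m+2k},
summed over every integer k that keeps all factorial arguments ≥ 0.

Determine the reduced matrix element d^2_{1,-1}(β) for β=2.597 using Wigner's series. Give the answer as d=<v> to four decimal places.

d=-0.6593

d^2_{1,-1}(β=2.597) via Wigner's sum:
With c≡cos(β/2)=0.268944 and s≡sin(β/2)=0.963156, N=[6·1·1·6]^{1/2}=6.000000
k∈{0,1} keeps every argument non-negative
  k=0: (−1)^2·6.0000/(2)·0.2689^2·0.9632^2 = +0.201297
  k=1: (−1)^3·6.0000/(6)·0.2689^0·0.9632^4 = -0.860570
d^2_{1,-1}(2.597) = +0.201297 -0.860570 = -0.659273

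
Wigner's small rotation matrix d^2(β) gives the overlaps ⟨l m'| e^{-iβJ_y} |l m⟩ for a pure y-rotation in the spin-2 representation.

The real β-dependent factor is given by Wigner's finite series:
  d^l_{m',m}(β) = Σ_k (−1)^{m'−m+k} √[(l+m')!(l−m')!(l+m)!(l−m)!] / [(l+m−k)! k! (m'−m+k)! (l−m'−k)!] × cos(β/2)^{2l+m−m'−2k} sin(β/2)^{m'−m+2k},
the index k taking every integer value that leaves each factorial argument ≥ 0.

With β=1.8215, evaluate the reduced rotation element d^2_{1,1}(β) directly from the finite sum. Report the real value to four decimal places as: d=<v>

d^2_{1,1}(β=1.8215) via Wigner's sum:
c=cos(1.8215/2)=0.613153, s=sin(1.8215/2)=0.789964; N=√[6·1·6·1]=6.000000
The bounds max(0,m−m')=0 and min(l+m,l−m')=1 give 2 terms
  k=0: (−1)^0·6.0000/(6)·0.6132^4·0.7900^0 = +0.141344
  k=1: (−1)^1·6.0000/(2)·0.6132^2·0.7900^2 = -0.703840
d^2_{1,1}(1.8215) = +0.141344 -0.703840 = -0.562496

d=-0.5625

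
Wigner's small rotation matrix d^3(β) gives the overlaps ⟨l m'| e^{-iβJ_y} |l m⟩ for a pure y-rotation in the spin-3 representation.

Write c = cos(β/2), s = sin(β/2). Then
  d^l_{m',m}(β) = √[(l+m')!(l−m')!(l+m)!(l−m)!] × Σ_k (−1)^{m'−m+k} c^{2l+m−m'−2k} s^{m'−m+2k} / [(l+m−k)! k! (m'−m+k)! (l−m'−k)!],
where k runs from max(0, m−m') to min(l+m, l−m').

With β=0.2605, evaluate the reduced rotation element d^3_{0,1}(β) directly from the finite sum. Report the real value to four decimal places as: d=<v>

d^3_{0,1}(β=0.2605) via Wigner's sum:
c=cos(0.2605/2)=0.991529, s=sin(0.2605/2)=0.129882; N=√[6·6·24·2]=41.569219
Admissible k: 1..3 (factorial args all ≥0)
  k=1: (−1)^0·41.5692/(12)·0.9915^5·0.1299^1 = +0.431189
  k=2: (−1)^1·41.5692/(4)·0.9915^3·0.1299^3 = -0.022196
  k=3: (−1)^2·41.5692/(12)·0.9915^1·0.1299^5 = +0.000127
d^3_{0,1}(0.2605) = +0.431189 -0.022196 +0.000127 = +0.409120

d=0.4091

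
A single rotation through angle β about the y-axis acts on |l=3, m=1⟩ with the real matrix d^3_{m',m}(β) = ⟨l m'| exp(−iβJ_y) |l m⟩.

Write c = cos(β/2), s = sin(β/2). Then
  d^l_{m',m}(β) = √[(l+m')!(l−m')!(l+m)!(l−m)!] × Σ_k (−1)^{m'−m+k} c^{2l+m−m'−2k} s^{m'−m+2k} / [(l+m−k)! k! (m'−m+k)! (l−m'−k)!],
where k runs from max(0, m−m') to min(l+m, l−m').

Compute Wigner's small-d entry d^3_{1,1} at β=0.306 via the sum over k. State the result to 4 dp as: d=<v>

d^3_{1,1}(β=0.306) via Wigner's sum:
Half-angle: c=0.988318, s=0.152404. N=√(24·2·24·2)=48.000000
k∈{0,1,2} keeps every argument non-negative
  k=0: (−1)^0·48.0000/(48)·0.9883^6·0.1524^0 = +0.931925
  k=1: (−1)^1·48.0000/(6)·0.9883^4·0.1524^2 = -0.177284
  k=2: (−1)^2·48.0000/(8)·0.9883^2·0.1524^4 = +0.003162
d^3_{1,1}(0.306) = +0.931925 -0.177284 +0.003162 = +0.757803

d=0.7578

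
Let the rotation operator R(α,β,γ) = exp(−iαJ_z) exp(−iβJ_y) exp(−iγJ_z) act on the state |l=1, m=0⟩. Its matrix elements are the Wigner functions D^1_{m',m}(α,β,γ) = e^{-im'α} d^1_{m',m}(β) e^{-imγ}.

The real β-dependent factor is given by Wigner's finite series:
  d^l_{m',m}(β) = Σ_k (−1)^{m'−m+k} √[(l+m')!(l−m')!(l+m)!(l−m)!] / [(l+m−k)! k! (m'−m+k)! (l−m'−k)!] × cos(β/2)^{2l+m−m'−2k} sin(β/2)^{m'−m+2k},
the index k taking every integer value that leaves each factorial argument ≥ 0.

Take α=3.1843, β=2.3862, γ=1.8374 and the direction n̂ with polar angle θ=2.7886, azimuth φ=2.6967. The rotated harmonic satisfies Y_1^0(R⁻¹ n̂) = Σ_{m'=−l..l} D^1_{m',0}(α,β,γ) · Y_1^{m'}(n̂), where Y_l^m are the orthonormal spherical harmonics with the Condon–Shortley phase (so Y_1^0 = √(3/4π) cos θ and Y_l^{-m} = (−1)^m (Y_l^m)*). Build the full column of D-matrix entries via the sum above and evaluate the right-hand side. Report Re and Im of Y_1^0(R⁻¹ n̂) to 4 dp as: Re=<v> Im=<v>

Re=0.4361 Im=0.0000

Need the full column D^1_{m',0} for m'=−1..1 at α=3.1843, β=2.3862, γ=1.8374.
cos(β/2)=0.368780, sin(β/2)=0.929517
d^1_{-1,0}: single k=1 term ⇒ +0.484774;  D = -0.484332-0.020697i
d^1_{0,0}: k∈[0..1] ⇒ +0.135999 -0.864001 = -0.728002;  D = -0.728002+0.000000i
d^1_{1,0}: single k=0 term ⇒ -0.484774;  D = +0.484332-0.020697i
Y_1^{m'}(θ=2.7886,φ=2.6967) and Σ D·Y over m':
  (-0.4843-0.0207i)·(-0.1078-0.0514i)  (-0.7280+0.0000i)·(-0.4585+0.0000i)  (+0.4843-0.0207i)·(+0.1078-0.0514i)
Y_1^0(R⁻¹ n̂) = +0.436079+0.000000i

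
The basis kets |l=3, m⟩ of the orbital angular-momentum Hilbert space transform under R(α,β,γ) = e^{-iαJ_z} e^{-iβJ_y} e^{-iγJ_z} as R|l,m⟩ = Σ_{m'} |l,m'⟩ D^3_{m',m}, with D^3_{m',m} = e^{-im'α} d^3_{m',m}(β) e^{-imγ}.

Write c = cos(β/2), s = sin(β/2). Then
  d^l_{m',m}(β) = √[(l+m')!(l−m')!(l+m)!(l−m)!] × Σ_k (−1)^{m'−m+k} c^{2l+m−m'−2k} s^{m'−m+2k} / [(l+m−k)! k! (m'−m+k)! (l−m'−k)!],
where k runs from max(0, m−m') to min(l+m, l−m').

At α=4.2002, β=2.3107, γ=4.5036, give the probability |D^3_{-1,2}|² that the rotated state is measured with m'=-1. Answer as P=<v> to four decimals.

First d^3_{-1,2}(β=2.3107), then the phase factors e^{-i(-1)α} and e^{-i(2)γ}:
With c≡cos(β/2)=0.403598 and s≡sin(β/2)=0.914936, N=[2·24·120·1]^{1/2}=75.894664
Admissible k: 3..4 (factorial args all ≥0)
  k=3: (−1)^0·75.8947/(12)·0.4036^3·0.9149^3 = +0.318457
  k=4: (−1)^1·75.8947/(24)·0.4036^1·0.9149^5 = -0.818283
d^3_{-1,2}(2.3107) = +0.318457 -0.818283 = -0.499826
|D^3_{-1,2}|² = |d^3_{-1,2}(β)|² = (-0.499826)² = 0.249826 (the z-rotation phases have unit modulus)

P=0.2498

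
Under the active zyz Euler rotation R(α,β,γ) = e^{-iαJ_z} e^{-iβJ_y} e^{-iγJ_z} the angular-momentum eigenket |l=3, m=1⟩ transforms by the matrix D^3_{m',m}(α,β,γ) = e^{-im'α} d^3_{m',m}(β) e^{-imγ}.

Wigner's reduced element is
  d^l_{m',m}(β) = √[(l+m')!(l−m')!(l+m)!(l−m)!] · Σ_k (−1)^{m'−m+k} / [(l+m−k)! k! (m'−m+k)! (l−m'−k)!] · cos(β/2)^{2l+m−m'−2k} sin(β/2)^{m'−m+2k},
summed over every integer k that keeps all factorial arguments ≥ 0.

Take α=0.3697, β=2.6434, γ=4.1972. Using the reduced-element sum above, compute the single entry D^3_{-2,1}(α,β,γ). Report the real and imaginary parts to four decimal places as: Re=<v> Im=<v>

D^3_{-2,1}(0.3697,2.6434,4.1972) = e^{-i·-2·0.3697}·d^3_{-2,1}(2.6434)·e^{-i·1·4.1972}. Compute d first:
With c≡cos(β/2)=0.246528 and s≡sin(β/2)=0.969136, N=[1·120·24·2]^{1/2}=75.894664
k: max(0,(1)−(-2))=3 … min(3+(1),3−(-2))=4
  k=3: (−1)^0·75.8947/(12)·0.2465^3·0.9691^3 = +0.086255
  k=4: (−1)^1·75.8947/(24)·0.2465^1·0.9691^5 = -0.666484
d^3_{-2,1}(2.6434) = +0.086255 -0.666484 = -0.580229
D = (+0.738873+0.673845i)·(-0.580229)·(-0.492699+0.870200i) = +0.551462-0.180430i

Re=0.5515 Im=-0.1804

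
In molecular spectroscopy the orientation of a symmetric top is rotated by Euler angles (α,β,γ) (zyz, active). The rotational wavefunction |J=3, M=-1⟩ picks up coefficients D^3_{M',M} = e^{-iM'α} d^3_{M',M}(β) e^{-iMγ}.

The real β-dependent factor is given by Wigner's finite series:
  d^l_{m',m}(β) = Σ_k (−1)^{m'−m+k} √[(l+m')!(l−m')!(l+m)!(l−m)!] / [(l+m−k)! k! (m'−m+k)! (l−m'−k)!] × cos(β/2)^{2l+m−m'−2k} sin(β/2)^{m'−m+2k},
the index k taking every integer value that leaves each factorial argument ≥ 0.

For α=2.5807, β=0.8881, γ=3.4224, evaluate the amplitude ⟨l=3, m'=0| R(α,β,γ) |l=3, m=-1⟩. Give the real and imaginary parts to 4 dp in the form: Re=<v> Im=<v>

Re=0.3196 Im=0.0922

Split into d^3_{0,-1}(β=0.8881) × two z-phases.
c=cos(0.8881/2)=0.903019, s=sin(0.8881/2)=0.429600; N=√[6·6·2·24]=41.569219
The bounds max(0,m−m')=0 and min(l+m,l−m')=2 give 3 terms
  k=0: (−1)^1·41.5692/(12)·0.9030^5·0.4296^1 = -0.893594
  k=1: (−1)^2·41.5692/(4)·0.9030^3·0.4296^3 = +0.606731
  k=2: (−1)^3·41.5692/(12)·0.9030^1·0.4296^5 = -0.045773
d^3_{0,-1}(0.8881) = -0.893594 +0.606731 -0.045773 = -0.332635
Phases: e^{-i·(0)·2.5807}=+1.000000+0.000000i, e^{-i·(-1)·3.4224}=-0.960832-0.277131i ⇒ D=+0.319607+0.092184i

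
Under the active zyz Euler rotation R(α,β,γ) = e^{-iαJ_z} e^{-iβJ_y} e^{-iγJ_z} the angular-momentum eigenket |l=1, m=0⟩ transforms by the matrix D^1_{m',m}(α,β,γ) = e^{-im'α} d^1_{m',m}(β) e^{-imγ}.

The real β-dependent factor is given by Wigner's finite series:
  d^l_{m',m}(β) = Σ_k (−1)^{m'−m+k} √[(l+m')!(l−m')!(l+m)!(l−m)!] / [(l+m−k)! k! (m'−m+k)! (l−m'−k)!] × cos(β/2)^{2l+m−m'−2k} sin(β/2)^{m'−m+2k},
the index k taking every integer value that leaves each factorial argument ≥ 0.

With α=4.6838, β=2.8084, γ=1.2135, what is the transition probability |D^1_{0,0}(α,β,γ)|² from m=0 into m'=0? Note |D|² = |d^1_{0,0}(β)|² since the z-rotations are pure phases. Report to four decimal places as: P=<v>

Split into d^1_{0,0}(β=2.8084) × two z-phases.
With c≡cos(β/2)=0.165827 and s≡sin(β/2)=0.986155, N=[1·1·1·1]^{1/2}=1.000000
Admissible k: 0..1 (factorial args all ≥0)
  k=0: (−1)^0·1.0000/(1)·0.1658^2·0.9862^0 = +0.027499
  k=1: (−1)^1·1.0000/(1)·0.1658^0·0.9862^2 = -0.972501
d^1_{0,0}(2.8084) = +0.027499 -0.972501 = -0.945003
|D^1_{0,0}|² = |d^1_{0,0}(β)|² = (-0.945003)² = 0.893031 (the z-rotation phases have unit modulus)

P=0.8930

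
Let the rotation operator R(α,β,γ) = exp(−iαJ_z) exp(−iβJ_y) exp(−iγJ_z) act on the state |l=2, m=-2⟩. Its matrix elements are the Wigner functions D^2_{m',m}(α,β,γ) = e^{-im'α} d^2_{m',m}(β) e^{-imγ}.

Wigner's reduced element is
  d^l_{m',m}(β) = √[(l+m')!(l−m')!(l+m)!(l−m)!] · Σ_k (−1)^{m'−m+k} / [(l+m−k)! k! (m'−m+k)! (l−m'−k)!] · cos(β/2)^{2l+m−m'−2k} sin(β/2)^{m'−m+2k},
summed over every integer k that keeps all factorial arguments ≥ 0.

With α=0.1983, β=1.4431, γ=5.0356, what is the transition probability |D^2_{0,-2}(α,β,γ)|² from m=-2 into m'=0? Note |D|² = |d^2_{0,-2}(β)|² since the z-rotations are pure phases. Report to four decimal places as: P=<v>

Split into d^2_{0,-2}(β=1.4431) × two z-phases.
With c≡cos(β/2)=0.750783 and s≡sin(β/2)=0.660549, N=[2·2·1·24]^{1/2}=9.797959
k∈{0} keeps every argument non-negative
  k=0: (−1)^2·9.7980/(4)·0.7508^2·0.6605^2 = +0.602441
d^2_{0,-2}(1.4431) = +0.602441
|D^2_{0,-2}|² = |d^2_{0,-2}(β)|² = (+0.602441)² = 0.362935 (the z-rotation phases have unit modulus)

P=0.3629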